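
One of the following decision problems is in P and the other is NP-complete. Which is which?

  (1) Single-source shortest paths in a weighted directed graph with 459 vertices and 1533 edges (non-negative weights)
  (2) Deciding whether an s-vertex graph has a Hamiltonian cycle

(1) is P: Dijkstra's algorithm runs in O((V+E) log V).
(2) is NP-complete: one of Karp's 21 NP-complete problems.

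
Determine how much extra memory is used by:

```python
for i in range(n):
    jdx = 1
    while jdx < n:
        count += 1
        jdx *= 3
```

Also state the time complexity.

Space complexity: O(1).
Only a constant amount of auxiliary storage is used; nothing grows with n.
Time complexity: O(n log n).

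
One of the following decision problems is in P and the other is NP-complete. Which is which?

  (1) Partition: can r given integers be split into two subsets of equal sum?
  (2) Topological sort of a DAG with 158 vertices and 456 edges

(1) is NP-complete: Subset Sum reduces to it (one of Karp's 21 NP-complete problems).
(2) is P: DFS-based topological sort runs in O(V+E).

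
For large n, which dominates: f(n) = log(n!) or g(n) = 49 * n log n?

f(n) = log(n!) and g(n) = 49 * n log n are Theta of each other: Stirling: log(n!) = n log n - n + O(log n) = Theta(n log n); the constant 49 doesn't change the Theta class.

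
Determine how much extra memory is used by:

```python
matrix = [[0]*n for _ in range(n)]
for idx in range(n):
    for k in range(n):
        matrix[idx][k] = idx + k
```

Space complexity: O(n^2).
A 2D structure of size n x n is allocated.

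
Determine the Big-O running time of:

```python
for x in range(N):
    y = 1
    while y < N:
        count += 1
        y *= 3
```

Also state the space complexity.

Time complexity: O(n log n).
Space complexity: O(1).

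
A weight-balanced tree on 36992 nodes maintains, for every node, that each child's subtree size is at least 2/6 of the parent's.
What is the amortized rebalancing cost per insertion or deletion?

With balance ratio 2/6, tree height is O(log_{6/2}(36992)) = O(log n). A rebalance at a node of size s costs O(s) but requires Omega(s) updates in that subtree to retrigger. Summed over the O(log n) ancestors of the touched leaf, amortized rebalancing is O(log n).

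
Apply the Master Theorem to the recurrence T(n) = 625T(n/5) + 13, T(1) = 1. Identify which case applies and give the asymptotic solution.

a=625, b=5, f(n)=13.
log_5(625) = 4 > 0.
Since f(n) = O(n^0) is polynomially smaller than n^4, Case 1 applies.
T(n) = Theta(n^4).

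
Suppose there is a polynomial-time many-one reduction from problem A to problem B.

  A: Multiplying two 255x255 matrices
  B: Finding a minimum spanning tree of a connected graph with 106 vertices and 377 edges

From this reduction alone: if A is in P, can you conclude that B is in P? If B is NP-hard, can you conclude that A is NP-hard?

A poly-time reduction A <=_p B transfers tractability DOWN (B easy => A easy) and hardness UP (A hard => B hard), not the reverse.
From A in P, the reduction alone does NOT give B in P: any problem in P trivially reduces to SAT, yet SAT is not known to be in P.
From B NP-hard, the reduction alone does NOT give A NP-hard: again, easy problems reduce to hard ones.
(Here in fact A is P and B is P.)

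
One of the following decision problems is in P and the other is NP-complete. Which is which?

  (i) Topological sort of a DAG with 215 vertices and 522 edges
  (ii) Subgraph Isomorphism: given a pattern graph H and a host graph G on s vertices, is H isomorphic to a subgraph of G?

(i) is P: DFS-based topological sort runs in O(V+E).
(ii) is NP-complete: generalizes Clique and Hamiltonian Path (pattern size is part of the input).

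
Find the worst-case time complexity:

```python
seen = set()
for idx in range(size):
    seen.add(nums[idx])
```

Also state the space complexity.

Time complexity: O(n).
Space complexity: O(n).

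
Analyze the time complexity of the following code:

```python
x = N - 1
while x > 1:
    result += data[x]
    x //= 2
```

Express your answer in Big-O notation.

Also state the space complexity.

Time complexity: O(log n).
Space complexity: O(1).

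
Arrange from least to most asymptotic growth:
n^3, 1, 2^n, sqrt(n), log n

Ordered by growth rate: 1 < log n < sqrt(n) < n^3 < 2^n.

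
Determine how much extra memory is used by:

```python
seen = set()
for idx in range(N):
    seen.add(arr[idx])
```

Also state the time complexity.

Space complexity: O(n).
Auxiliary storage grows linearly with the input size n in the worst case.
Time complexity: O(n).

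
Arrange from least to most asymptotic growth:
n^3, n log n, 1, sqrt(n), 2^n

Ordered by growth rate: 1 < sqrt(n) < n log n < n^3 < 2^n.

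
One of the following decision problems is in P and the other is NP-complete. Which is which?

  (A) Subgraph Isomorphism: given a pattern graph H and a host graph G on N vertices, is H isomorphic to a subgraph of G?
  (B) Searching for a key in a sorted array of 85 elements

(A) is NP-complete: generalizes Clique and Hamiltonian Path (pattern size is part of the input).
(B) is P: binary search runs in O(log n).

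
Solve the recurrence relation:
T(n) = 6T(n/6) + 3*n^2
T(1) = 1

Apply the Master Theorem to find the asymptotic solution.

a=6, b=6, f(n)=3*n^2. log_6(6) = 1 < 2. Case 3: T(n) = O(n^2).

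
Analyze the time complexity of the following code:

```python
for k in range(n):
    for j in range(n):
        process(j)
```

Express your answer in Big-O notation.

Time complexity: O(n^2).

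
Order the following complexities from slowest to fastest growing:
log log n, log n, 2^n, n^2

Ordered by growth rate: log log n < log n < n^2 < 2^n.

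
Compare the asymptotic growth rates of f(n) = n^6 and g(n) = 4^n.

g(n) = 4^n grows faster: any exponential with base > 1 dominates every polynomial.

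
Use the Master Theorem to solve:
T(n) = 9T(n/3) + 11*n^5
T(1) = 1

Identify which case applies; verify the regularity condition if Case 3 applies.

a=9, b=3, f(n)=11*n^5.
log_3(9) = 2 < 5.
f(n) = Omega(n^(2+epsilon)) for some epsilon > 0, so Case 3 is the candidate.
Regularity: a*f(n/b) = 9*11*(n/3)^5 = (9/243)*11*n^5 <= c*f(n) with c = 9/243 < 1. Satisfied.
Case 3: T(n) = Theta(n^5).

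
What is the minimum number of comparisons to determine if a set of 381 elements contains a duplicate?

Determining if 381 elements are all distinct requires Omega(n log n) comparisons in the comparison model. This follows from the element distinctness lower bound.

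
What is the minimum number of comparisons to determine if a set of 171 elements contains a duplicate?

Determining if 171 elements are all distinct requires Omega(n log n) comparisons in the comparison model. This follows from the element distinctness lower bound.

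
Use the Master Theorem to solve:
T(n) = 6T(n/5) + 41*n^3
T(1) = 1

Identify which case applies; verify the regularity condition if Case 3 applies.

a=6, b=5, f(n)=41*n^3.
log_5(6) = 1.113 < 3.
f(n) = Omega(n^(1.113+epsilon)) for some epsilon > 0, so Case 3 is the candidate.
Regularity: a*f(n/b) = 6*41*(n/5)^3 = (6/125)*41*n^3 <= c*f(n) with c = 6/125 < 1. Satisfied.
Case 3: T(n) = Theta(n^3).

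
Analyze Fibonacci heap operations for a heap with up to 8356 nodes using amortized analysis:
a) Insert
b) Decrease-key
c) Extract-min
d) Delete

Fibonacci heaps use lazy consolidation. Potential function Phi = t + 2m (t = number of trees, m = marked nodes).
- Insert: O(1) actual, Delta Phi = +1 (one new tree) => O(1) amortized.
- Decrease-key: with c cascading cuts, actual cost is O(c); Delta Phi <= c - 2(c-1) + 2 = 4 - c (c new trees; >= c-1 marks cleared; <= 1 new mark). Amortized O(c) + (4 - c) = O(1).
- Extract-min: O(D(n) + t) actual; consolidation drops t to <= D(n)+1, so Delta Phi pays for the t term. D(n) = O(log n) for n = 8356 => O(log n) amortized.
- Delete: decrease-key to -inf then extract-min = O(log n).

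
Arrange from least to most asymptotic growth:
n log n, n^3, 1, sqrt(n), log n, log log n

Ordered by growth rate: 1 < log log n < log n < sqrt(n) < n log n < n^3.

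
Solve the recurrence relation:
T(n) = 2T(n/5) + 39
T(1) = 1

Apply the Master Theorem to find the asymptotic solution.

a=2, b=5, f(n)=39. log_5(2) = 0.4307. Case 1 of Master Theorem: T(n) = O(n^0.4307).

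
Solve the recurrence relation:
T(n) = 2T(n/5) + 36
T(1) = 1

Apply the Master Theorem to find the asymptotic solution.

a=2, b=5, f(n)=36. log_5(2) = 0.4307. Case 1 of Master Theorem: T(n) = O(n^0.4307).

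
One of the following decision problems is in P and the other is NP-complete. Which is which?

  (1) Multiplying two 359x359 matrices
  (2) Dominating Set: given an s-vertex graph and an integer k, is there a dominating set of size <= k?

(1) is P: the schoolbook algorithm runs in O(n^3).
(2) is NP-complete: reduces from Set Cover (with k part of the input).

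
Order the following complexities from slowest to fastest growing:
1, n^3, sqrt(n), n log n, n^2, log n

Ordered by growth rate: 1 < log n < sqrt(n) < n log n < n^2 < n^3.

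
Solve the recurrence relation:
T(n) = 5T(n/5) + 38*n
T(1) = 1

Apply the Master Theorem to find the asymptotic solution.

a=5, b=5, f(n)=38*n. log_5(5) = 1. Case 2: T(n) = O(n log n).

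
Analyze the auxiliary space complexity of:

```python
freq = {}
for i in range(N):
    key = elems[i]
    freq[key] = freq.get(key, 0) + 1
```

Space complexity: O(n).
Auxiliary storage grows linearly with the input size n in the worst case.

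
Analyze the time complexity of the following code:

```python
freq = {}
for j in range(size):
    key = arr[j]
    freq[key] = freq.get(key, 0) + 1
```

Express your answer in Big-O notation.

Time complexity: O(n).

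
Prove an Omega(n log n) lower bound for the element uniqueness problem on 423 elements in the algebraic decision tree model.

In the algebraic decision tree model, element uniqueness on 423 elements is equivalent to determining which cell of an arrangement of C(423,2) = 89253 hyperplanes x_i = x_j contains the input point. Ben-Or's theorem shows this requires Omega(n log n).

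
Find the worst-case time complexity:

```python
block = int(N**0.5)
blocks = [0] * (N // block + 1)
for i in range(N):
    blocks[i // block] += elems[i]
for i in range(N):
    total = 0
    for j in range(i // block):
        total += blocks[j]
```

Time complexity: O(n * sqrt(n)).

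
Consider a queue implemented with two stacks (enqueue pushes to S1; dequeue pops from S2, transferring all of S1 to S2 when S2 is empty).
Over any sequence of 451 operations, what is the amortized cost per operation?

Each element is pushed to S1 once, popped once, pushed to S2 once, and popped once: 4 unit operations over its lifetime. Over 451 operations the total work is O(451). Amortized O(1) per enqueue/dequeue.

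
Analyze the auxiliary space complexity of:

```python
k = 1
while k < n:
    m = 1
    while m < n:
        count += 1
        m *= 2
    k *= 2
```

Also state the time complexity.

Space complexity: O(1).
Only a constant amount of auxiliary storage is used; nothing grows with n.
Time complexity: O(log^2 n).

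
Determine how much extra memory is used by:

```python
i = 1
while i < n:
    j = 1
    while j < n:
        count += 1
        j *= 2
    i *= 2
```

Space complexity: O(1).
Only a constant amount of auxiliary storage is used; nothing grows with n.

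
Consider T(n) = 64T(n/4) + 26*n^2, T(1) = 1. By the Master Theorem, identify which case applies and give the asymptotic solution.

a=64, b=4, f(n)=26*n^2.
log_4(64) = 3 > 2.
Since f(n) = O(n^2) is polynomially smaller than n^3, Case 1 applies.
T(n) = Theta(n^3).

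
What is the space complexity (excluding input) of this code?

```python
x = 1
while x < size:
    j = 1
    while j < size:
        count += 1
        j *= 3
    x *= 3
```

Space complexity: O(1).
Only a constant amount of auxiliary storage is used; nothing grows with n.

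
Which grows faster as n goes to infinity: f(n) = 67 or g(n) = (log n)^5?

g(n) = (log n)^5 grows faster: any unbounded function dominates a constant.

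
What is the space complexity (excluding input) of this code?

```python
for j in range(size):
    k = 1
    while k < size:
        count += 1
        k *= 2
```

Space complexity: O(1).
Only a constant amount of auxiliary storage is used; nothing grows with n.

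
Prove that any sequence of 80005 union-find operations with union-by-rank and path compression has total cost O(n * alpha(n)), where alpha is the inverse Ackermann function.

Using Tarjan's analysis with rank-based potential function. Union-by-rank keeps tree height O(log n). Path compression flattens paths during find. For n = 80005 operations, total cost is O(n * alpha(n)), effectively O(n) since alpha grows incredibly slowly.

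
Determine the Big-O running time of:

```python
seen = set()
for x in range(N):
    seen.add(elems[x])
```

Time complexity: O(n).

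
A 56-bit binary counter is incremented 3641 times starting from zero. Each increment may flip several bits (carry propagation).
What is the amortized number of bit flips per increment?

Bit i flips on every 2^i-th increment, so over 3641 increments bit i flips floor(3641/2^i) times. Summing over i: total flips < 2 * 3641. Amortized: < 2 = O(1) per increment.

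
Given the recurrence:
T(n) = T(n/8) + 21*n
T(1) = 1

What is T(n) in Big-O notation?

Geometric series: 21*n*(1 + 1/8 + 1/8^2 + ...) = O(n). T(n) = O(n).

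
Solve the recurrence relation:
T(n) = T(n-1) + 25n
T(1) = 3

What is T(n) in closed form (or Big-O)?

Unrolling: T(n) = 3 + 25*(2 + 3 + ... + n) = 3 + 25*(n(n+1)/2 - 1) = O(n^2).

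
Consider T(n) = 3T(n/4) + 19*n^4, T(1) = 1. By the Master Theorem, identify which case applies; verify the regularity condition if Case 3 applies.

a=3, b=4, f(n)=19*n^4.
log_4(3) = 0.7925 < 4.
f(n) = Omega(n^(0.7925+epsilon)) for some epsilon > 0, so Case 3 is the candidate.
Regularity: a*f(n/b) = 3*19*(n/4)^4 = (3/256)*19*n^4 <= c*f(n) with c = 3/256 < 1. Satisfied.
Case 3: T(n) = Theta(n^4).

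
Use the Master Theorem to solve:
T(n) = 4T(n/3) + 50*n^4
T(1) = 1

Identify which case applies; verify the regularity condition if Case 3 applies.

a=4, b=3, f(n)=50*n^4.
log_3(4) = 1.262 < 4.
f(n) = Omega(n^(1.262+epsilon)) for some epsilon > 0, so Case 3 is the candidate.
Regularity: a*f(n/b) = 4*50*(n/3)^4 = (4/81)*50*n^4 <= c*f(n) with c = 4/81 < 1. Satisfied.
Case 3: T(n) = Theta(n^4).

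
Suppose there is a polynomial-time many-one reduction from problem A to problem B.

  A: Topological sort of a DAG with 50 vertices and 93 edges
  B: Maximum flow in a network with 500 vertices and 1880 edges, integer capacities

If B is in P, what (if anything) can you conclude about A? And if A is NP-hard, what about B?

A poly-time reduction A <=_p B means any A-instance can be transformed to a B-instance in poly time.
If B is in P: compose the reduction with B's poly-time algorithm to solve A in poly time, so A is in P.
If A is NP-hard: every NP problem reduces to A, which reduces to B; composing reductions, every NP problem reduces to B, so B is NP-hard.
(Here in fact A is P and B is P.)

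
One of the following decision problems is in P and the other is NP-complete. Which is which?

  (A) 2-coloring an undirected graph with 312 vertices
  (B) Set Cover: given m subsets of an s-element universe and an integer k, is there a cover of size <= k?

(A) is P: 2-coloring is bipartiteness testing via BFS, O(V+E).
(B) is NP-complete: one of Karp's 21 NP-complete problems (with k part of the input).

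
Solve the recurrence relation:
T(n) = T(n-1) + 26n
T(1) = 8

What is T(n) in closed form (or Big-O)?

Unrolling: T(n) = 8 + 26*(2 + 3 + ... + n) = 8 + 26*(n(n+1)/2 - 1) = O(n^2).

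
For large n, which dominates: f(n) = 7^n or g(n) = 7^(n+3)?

f(n) = 7^n and g(n) = 7^(n+3) are Theta of each other: 7^(n+3) = 7^3 * 7^n = Theta(7^n).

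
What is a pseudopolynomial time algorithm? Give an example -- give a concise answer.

A pseudopolynomial algorithm runs in time polynomial in the numeric value of the input, but exponential in the input length. The dynamic programming solution for Subset Sum runs in O(n*W) where W is the target sum. This is pseudopolynomial because W can be exponential in the number of bits to represent it.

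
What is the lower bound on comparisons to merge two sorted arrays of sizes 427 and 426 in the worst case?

Adversary: with |427 - 426| <= 1 the inputs can be fully interleaved so that every adjacent pair in the merged output comes from different arrays. Then each of the 852 adjacent pairs must be directly compared, or the algorithm cannot determine their relative order. Standard merge meets this bound.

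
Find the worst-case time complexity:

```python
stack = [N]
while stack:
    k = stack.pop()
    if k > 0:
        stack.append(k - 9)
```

Time complexity: O(n).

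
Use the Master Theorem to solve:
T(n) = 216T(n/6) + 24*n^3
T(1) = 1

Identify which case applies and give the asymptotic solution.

a=216, b=6, f(n)=24*n^3.
log_6(216) = 3, so n^(log_b(a)) = n^3.
f(n) = Theta(n^3), so Case 2 applies.
T(n) = Theta(n^3 log n).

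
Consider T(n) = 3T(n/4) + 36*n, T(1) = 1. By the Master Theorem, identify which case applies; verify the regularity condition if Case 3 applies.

a=3, b=4, f(n)=36*n.
log_4(3) = 0.7925 < 1.
f(n) = Omega(n^(0.7925+epsilon)) for some epsilon > 0, so Case 3 is the candidate.
Regularity: a*f(n/b) = 3*36*(n/4)^1 = (3/4)*36*n^1 <= c*f(n) with c = 3/4 < 1. Satisfied.
Case 3: T(n) = Theta(n).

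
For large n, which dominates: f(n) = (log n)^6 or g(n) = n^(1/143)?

g(n) = n^(1/143) grows faster: any positive power of n dominates any polylog.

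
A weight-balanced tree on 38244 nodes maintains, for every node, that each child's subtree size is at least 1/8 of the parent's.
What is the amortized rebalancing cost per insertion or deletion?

With balance ratio 1/8, tree height is O(log_{8/1}(38244)) = O(log n). A rebalance at a node of size s costs O(s) but requires Omega(s) updates in that subtree to retrigger. Summed over the O(log n) ancestors of the touched leaf, amortized rebalancing is O(log n).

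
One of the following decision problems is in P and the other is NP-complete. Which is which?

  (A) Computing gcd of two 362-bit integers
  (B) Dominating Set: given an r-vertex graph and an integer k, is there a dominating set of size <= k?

(A) is P: the Euclidean algorithm runs in polynomial time in the bit-length.
(B) is NP-complete: reduces from Set Cover (with k part of the input).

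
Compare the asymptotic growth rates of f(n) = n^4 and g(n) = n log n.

f(n) = n^4 grows faster: n^4 / (n log n) = n^3/log n -> infinity.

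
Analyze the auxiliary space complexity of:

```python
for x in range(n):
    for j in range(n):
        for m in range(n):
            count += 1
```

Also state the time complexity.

Space complexity: O(1).
Only a constant amount of auxiliary storage is used; nothing grows with n.
Time complexity: O(n^3).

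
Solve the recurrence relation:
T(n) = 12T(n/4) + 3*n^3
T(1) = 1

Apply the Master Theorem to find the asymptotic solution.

a=12, b=4, f(n)=3*n^3. log_4(12) = 1.792 < 3. Case 3: T(n) = O(n^3).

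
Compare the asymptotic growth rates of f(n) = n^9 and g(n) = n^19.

g(n) = n^19 grows faster: n^19/n^9 = n^10 -> infinity.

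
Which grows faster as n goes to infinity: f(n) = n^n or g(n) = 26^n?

f(n) = n^n grows faster: n^n / 26^n = (n/26)^n -> infinity once n > 26.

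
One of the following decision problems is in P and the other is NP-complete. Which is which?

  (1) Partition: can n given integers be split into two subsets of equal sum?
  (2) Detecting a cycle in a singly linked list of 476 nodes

(1) is NP-complete: Subset Sum reduces to it (one of Karp's 21 NP-complete problems).
(2) is P: Floyd's tortoise-and-hare runs in O(n) time, O(1) space.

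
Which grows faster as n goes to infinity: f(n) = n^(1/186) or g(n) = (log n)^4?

f(n) = n^(1/186) grows faster: any positive power of n dominates any polylog.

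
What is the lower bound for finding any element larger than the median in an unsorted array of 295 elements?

To find an element larger than the median of 295 elements, we must see Omega(n) elements. Without seeing enough elements, an adversary can make any unseen element the median.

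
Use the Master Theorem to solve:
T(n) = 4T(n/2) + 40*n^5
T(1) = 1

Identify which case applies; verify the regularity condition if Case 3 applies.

a=4, b=2, f(n)=40*n^5.
log_2(4) = 2 < 5.
f(n) = Omega(n^(2+epsilon)) for some epsilon > 0, so Case 3 is the candidate.
Regularity: a*f(n/b) = 4*40*(n/2)^5 = (4/32)*40*n^5 <= c*f(n) with c = 4/32 < 1. Satisfied.
Case 3: T(n) = Theta(n^5).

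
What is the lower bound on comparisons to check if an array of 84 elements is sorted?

To verify 84 elements are sorted, we must compare each consecutive pair. Skipping any pair allows an adversary to swap them. Therefore 83 comparisons are necessary and sufficient.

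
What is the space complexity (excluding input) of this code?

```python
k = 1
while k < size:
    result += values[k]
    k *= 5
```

Space complexity: O(1).
Only a constant amount of auxiliary storage is used; nothing grows with n.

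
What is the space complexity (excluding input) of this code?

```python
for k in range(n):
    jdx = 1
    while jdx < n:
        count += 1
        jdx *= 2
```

Space complexity: O(1).
Only a constant amount of auxiliary storage is used; nothing grows with n.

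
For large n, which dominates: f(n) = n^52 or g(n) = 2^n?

g(n) = 2^n grows faster: any exponential with base > 1 dominates every polynomial.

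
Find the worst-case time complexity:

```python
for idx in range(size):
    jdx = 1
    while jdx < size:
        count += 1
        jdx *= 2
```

Time complexity: O(n log n).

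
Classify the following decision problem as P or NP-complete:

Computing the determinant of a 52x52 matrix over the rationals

This problem is in P: Gaussian elimination runs in O(n^3).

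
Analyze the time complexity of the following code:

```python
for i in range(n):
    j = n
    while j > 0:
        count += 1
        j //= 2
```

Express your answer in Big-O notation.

Time complexity: O(n log n).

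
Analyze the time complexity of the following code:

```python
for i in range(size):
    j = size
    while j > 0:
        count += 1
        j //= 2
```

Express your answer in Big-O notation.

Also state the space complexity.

Time complexity: O(n log n).
Space complexity: O(1).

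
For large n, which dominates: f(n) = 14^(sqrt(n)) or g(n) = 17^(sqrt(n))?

g(n) = 17^(sqrt(n)) grows faster: ratio is (17/14)^(sqrt(n)) -> infinity since 17/14 > 1.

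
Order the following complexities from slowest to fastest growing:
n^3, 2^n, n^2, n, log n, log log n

Ordered by growth rate: log log n < log n < n < n^2 < n^3 < 2^n.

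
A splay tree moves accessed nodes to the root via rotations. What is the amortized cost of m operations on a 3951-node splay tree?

Using a potential function Phi = sum of log(size of subtree) for each node, each splay operation has amortized cost O(log n) where n = 3951. Bad individual operations (O(n)) are offset by decreased potential.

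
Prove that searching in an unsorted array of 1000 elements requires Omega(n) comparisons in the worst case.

An adversary can always place the target in the last position checked. Until all 1000 positions are examined, the target might be in any unchecked position. Therefore 1000 comparisons are necessary.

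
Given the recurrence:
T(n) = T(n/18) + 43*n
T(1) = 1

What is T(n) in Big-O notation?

Geometric series: 43*n*(1 + 1/18 + 1/18^2 + ...) = O(n). T(n) = O(n).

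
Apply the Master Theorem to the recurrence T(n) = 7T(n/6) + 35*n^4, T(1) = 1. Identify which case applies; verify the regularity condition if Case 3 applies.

a=7, b=6, f(n)=35*n^4.
log_6(7) = 1.086 < 4.
f(n) = Omega(n^(1.086+epsilon)) for some epsilon > 0, so Case 3 is the candidate.
Regularity: a*f(n/b) = 7*35*(n/6)^4 = (7/1296)*35*n^4 <= c*f(n) with c = 7/1296 < 1. Satisfied.
Case 3: T(n) = Theta(n^4).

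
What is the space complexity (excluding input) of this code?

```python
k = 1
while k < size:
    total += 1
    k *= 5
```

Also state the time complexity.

Space complexity: O(1).
Only a constant amount of auxiliary storage is used; nothing grows with n.
Time complexity: O(log n).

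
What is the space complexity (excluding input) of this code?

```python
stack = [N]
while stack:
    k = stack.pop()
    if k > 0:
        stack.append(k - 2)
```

Space complexity: O(1).
Only a constant amount of auxiliary storage is used; nothing grows with n.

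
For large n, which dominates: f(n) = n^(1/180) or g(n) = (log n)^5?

f(n) = n^(1/180) grows faster: any positive power of n dominates any polylog.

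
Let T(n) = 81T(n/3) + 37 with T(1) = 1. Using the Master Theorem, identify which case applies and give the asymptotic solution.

a=81, b=3, f(n)=37.
log_3(81) = 4 > 0.
Since f(n) = O(n^0) is polynomially smaller than n^4, Case 1 applies.
T(n) = Theta(n^4).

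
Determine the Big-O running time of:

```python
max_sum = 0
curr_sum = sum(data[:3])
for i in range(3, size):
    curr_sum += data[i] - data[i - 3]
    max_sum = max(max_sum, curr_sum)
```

Time complexity: O(n).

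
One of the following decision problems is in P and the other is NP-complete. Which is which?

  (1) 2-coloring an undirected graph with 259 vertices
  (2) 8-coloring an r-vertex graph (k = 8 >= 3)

(1) is P: 2-coloring is bipartiteness testing via BFS, O(V+E).
(2) is NP-complete: graph k-coloring for k>=3 is NP-complete by reduction from 3-SAT.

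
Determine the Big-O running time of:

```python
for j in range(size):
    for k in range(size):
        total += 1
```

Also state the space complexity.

Time complexity: O(n^2).
Space complexity: O(1).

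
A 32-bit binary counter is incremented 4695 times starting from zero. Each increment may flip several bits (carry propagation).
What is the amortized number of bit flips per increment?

Bit i flips on every 2^i-th increment, so over 4695 increments bit i flips floor(4695/2^i) times. Summing over i: total flips < 2 * 4695. Amortized: < 2 = O(1) per increment.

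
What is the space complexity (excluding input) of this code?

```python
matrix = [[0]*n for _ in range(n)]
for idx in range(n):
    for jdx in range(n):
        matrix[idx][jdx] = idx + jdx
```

Space complexity: O(n^2).
A 2D structure of size n x n is allocated.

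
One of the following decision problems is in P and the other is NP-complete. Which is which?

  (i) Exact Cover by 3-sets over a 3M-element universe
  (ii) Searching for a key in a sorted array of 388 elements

(i) is NP-complete: one of Karp's 21 NP-complete problems.
(ii) is P: binary search runs in O(log n).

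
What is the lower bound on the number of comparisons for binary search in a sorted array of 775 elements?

With 775 possible positions, we need at least ceil(log_2(775)) = 10 comparisons. Each comparison splits the remaining candidates by at most half.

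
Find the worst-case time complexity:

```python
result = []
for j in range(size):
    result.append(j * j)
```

Time complexity: O(n).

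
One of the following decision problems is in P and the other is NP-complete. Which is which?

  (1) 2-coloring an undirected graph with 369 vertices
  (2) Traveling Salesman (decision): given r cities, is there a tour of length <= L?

(1) is P: 2-coloring is bipartiteness testing via BFS, O(V+E).
(2) is NP-complete: reduces from Hamiltonian Cycle.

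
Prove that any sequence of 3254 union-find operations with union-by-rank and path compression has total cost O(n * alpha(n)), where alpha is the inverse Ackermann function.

Using Tarjan's analysis with rank-based potential function. Union-by-rank keeps tree height O(log n). Path compression flattens paths during find. For n = 3254 operations, total cost is O(n * alpha(n)), effectively O(n) since alpha grows incredibly slowly.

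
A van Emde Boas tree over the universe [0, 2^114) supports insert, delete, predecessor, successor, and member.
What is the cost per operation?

vEB recursively partitions [0, 20769187434139310514121985316880384) into sqrt(u) clusters of size sqrt(u). Each operation recurses into either one cluster or the summary, never both: T(u) = T(sqrt(u)) + O(1) => T(u) = O(log log u) = O(log 114). This is worst-case, not just amortized.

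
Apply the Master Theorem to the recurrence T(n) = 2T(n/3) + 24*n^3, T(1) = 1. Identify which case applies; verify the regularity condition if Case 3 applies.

a=2, b=3, f(n)=24*n^3.
log_3(2) = 0.6309 < 3.
f(n) = Omega(n^(0.6309+epsilon)) for some epsilon > 0, so Case 3 is the candidate.
Regularity: a*f(n/b) = 2*24*(n/3)^3 = (2/27)*24*n^3 <= c*f(n) with c = 2/27 < 1. Satisfied.
Case 3: T(n) = Theta(n^3).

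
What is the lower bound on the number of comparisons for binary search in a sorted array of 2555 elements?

With 2555 possible positions, we need at least ceil(log_2(2555)) = 12 comparisons. Each comparison splits the remaining candidates by at most half.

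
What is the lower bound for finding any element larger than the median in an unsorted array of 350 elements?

To find an element larger than the median of 350 elements, we must see Omega(n) elements. Without seeing enough elements, an adversary can make any unseen element the median.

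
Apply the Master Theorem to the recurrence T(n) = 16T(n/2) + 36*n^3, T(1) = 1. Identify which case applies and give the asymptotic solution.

a=16, b=2, f(n)=36*n^3.
log_2(16) = 4 > 3.
Since f(n) = O(n^3) is polynomially smaller than n^4, Case 1 applies.
T(n) = Theta(n^4).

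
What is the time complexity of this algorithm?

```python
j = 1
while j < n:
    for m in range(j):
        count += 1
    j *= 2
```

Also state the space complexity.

Time complexity: O(n).
Space complexity: O(1).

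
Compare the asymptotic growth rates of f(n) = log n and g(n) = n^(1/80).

g(n) = n^(1/80) grows faster: any positive power of n dominates log n.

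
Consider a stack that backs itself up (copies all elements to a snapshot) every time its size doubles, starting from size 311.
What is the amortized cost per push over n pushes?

Backups occur at sizes 311, 622, 1244, ..., copying 311 + 622 + 1244 + ... <= 2n elements total (geometric series). Spread over n pushes, the amortized backup cost is O(1) per push.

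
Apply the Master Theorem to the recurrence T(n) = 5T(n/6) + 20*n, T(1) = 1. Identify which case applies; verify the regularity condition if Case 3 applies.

a=5, b=6, f(n)=20*n.
log_6(5) = 0.8982 < 1.
f(n) = Omega(n^(0.8982+epsilon)) for some epsilon > 0, so Case 3 is the candidate.
Regularity: a*f(n/b) = 5*20*(n/6)^1 = (5/6)*20*n^1 <= c*f(n) with c = 5/6 < 1. Satisfied.
Case 3: T(n) = Theta(n).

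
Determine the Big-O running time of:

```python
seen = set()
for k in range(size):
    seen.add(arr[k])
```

Time complexity: O(n).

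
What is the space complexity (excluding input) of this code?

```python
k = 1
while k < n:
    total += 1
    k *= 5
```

Space complexity: O(1).
Only a constant amount of auxiliary storage is used; nothing grows with n.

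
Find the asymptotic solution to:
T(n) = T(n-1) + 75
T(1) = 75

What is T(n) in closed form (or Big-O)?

Unrolling: T(n) = T(n-1) + 75 = T(n-2) + 2*75 = ... = T(1) + (n-1)*75 = 75 + (n-1)*75 = 75n.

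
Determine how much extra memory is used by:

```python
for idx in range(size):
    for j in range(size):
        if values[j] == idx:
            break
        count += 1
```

Space complexity: O(1).
Only a constant amount of auxiliary storage is used; nothing grows with n.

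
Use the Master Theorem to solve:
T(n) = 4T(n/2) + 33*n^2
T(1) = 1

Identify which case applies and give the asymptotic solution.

a=4, b=2, f(n)=33*n^2.
log_2(4) = 2, so n^(log_b(a)) = n^2.
f(n) = Theta(n^2), so Case 2 applies.
T(n) = Theta(n^2 log n).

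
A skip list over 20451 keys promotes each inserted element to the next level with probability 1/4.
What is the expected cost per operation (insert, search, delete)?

Expected number of levels is O(log_4(20451)) = O(log n). A search visits O(1) expected nodes per level over O(log n) levels. Insert/delete are a search plus O(1) pointer updates per level. Expected O(log n) per operation.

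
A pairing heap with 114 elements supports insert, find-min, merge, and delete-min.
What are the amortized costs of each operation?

Pairing heaps are self-adjusting heap-ordered trees. Insert and merge link two roots: O(1). Find-min reads the root: O(1). Delete-min removes the root, then pairs children in two passes; amortized cost is O(log 114) = O(log n).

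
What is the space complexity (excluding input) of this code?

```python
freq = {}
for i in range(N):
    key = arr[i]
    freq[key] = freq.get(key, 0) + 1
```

Space complexity: O(n).
Auxiliary storage grows linearly with the input size n in the worst case.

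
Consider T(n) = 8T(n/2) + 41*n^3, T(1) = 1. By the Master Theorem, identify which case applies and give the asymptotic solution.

a=8, b=2, f(n)=41*n^3.
log_2(8) = 3, so n^(log_b(a)) = n^3.
f(n) = Theta(n^3), so Case 2 applies.
T(n) = Theta(n^3 log n).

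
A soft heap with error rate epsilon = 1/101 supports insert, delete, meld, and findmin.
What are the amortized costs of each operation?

Soft heaps (Chazelle) allow up to an epsilon = 1/101 fraction of elements to have corrupted (raised) keys. Insert is O(log(1/epsilon)) = O(log 101) amortized -- the structure maintains heap-ordered binary trees of rank bounded by O(log(1/epsilon)). Meld concatenates root lists: O(1) amortized. Delete and findmin are O(1) amortized.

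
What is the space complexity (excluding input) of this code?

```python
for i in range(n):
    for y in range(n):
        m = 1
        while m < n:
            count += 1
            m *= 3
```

Space complexity: O(1).
Only a constant amount of auxiliary storage is used; nothing grows with n.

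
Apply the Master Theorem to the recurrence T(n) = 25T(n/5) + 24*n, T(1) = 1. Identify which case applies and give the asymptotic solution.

a=25, b=5, f(n)=24*n.
log_5(25) = 2 > 1.
Since f(n) = O(n^1) is polynomially smaller than n^2, Case 1 applies.
T(n) = Theta(n^2).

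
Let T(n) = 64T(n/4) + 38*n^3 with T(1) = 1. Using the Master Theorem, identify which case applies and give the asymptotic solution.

a=64, b=4, f(n)=38*n^3.
log_4(64) = 3, so n^(log_b(a)) = n^3.
f(n) = Theta(n^3), so Case 2 applies.
T(n) = Theta(n^3 log n).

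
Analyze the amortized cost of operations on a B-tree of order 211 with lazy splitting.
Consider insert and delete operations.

In a B-tree of order 211, a node splits when it has 211 keys. With lazy splitting, we use potential Phi = number of full nodes + number of near-empty nodes. Each split costs O(1) but reduces potential. Between splits, at least 105 insertions must occur in that node. Amortized structural cost is O(1) per operation, plus O(log_211 n) traversal.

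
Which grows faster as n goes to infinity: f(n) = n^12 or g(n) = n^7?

f(n) = n^12 grows faster: n^12/n^7 = n^5 -> infinity.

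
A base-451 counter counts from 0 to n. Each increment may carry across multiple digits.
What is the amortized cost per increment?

Digit at position i changes every 451^i increments. Total digit changes over n increments: n * 451/(451-1) = O(n). Amortized: O(1).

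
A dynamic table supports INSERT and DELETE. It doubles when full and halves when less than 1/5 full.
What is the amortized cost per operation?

Using potential function Phi = |2*num_items - table_size| when load > 1/2, and Phi = table_size/2 - num_items otherwise. The gap of 1/5 vs 1/2 for shrinking prevents thrashing. Both insert and delete have O(1) amortized cost.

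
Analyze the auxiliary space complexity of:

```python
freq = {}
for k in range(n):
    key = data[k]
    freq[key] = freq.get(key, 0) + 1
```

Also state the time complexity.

Space complexity: O(n).
Auxiliary storage grows linearly with the input size n in the worst case.
Time complexity: O(n).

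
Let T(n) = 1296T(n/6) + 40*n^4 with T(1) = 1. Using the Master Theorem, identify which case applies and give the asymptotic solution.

a=1296, b=6, f(n)=40*n^4.
log_6(1296) = 4, so n^(log_b(a)) = n^4.
f(n) = Theta(n^4), so Case 2 applies.
T(n) = Theta(n^4 log n).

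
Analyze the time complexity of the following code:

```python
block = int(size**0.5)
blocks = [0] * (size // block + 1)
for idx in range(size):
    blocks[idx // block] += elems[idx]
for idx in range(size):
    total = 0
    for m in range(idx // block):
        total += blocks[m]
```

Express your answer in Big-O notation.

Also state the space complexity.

Time complexity: O(n * sqrt(n)).
Space complexity: O(sqrt(n)).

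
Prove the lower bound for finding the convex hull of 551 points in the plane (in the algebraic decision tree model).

Reduction from sorting: given 551 numbers x_1,...,x_{551}, map x_i to the point (x_i, x_i^2) on the parabola y = x^2. All points are on the convex hull, and walking the hull gives them in sorted x-order. Since sorting requires Omega(n log n), so does planar convex hull.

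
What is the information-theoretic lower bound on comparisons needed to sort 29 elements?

There are 29! = 8841761993739701954543616000000 possible orderings. Each comparison gives 1 bit. We need at least ceil(log_2(8841761993739701954543616000000)) = 103 comparisons.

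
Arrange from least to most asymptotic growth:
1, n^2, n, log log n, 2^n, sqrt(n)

Ordered by growth rate: 1 < log log n < sqrt(n) < n < n^2 < 2^n.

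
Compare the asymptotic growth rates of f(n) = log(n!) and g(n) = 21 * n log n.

f(n) = log(n!) and g(n) = 21 * n log n are Theta of each other: Stirling: log(n!) = n log n - n + O(log n) = Theta(n log n); the constant 21 doesn't change the Theta class.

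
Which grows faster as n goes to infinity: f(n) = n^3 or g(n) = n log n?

f(n) = n^3 grows faster: n^3 / (n log n) = n^2/log n -> infinity.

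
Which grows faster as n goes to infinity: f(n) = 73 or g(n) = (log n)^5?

g(n) = (log n)^5 grows faster: any unbounded function dominates a constant.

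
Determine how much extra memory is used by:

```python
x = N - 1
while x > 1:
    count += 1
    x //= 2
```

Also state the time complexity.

Space complexity: O(1).
Only a constant amount of auxiliary storage is used; nothing grows with n.
Time complexity: O(log n).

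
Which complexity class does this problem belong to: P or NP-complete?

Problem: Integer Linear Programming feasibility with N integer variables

This problem is NP-complete: ILP feasibility is NP-complete (LP relaxation is in P).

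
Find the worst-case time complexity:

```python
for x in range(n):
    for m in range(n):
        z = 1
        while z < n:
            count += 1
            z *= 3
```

Time complexity: O(n^2 log n).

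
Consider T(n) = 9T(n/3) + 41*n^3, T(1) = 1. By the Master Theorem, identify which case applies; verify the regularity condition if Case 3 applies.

a=9, b=3, f(n)=41*n^3.
log_3(9) = 2 < 3.
f(n) = Omega(n^(2+epsilon)) for some epsilon > 0, so Case 3 is the candidate.
Regularity: a*f(n/b) = 9*41*(n/3)^3 = (9/27)*41*n^3 <= c*f(n) with c = 9/27 < 1. Satisfied.
Case 3: T(n) = Theta(n^3).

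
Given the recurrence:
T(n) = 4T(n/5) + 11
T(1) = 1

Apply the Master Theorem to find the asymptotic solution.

a=4, b=5, f(n)=11. log_5(4) = 0.8614. Case 1 of Master Theorem: T(n) = O(n^0.8614).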